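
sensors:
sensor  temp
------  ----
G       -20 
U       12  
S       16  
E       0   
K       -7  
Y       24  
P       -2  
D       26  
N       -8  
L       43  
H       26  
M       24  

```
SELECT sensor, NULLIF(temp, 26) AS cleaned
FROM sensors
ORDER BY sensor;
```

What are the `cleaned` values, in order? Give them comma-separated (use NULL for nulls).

sensor=D: temp=26 vs 26: equal → NULL
sensor=E: temp=0 vs 26: differ → 0
sensor=G: temp=-20 vs 26: differ → -20
sensor=H: temp=26 vs 26: equal → NULL
sensor=K: temp=-7 vs 26: differ → -7
sensor=L: temp=43 vs 26: differ → 43
sensor=M: temp=24 vs 26: differ → 24
sensor=N: temp=-8 vs 26: differ → -8
sensor=P: temp=-2 vs 26: differ → -2
sensor=S: temp=16 vs 26: differ → 16
sensor=U: temp=12 vs 26: differ → 12
sensor=Y: temp=24 vs 26: differ → 24

NULL, 0, -20, NULL, -7, 43, 24, -8, -2, 16, 12, 24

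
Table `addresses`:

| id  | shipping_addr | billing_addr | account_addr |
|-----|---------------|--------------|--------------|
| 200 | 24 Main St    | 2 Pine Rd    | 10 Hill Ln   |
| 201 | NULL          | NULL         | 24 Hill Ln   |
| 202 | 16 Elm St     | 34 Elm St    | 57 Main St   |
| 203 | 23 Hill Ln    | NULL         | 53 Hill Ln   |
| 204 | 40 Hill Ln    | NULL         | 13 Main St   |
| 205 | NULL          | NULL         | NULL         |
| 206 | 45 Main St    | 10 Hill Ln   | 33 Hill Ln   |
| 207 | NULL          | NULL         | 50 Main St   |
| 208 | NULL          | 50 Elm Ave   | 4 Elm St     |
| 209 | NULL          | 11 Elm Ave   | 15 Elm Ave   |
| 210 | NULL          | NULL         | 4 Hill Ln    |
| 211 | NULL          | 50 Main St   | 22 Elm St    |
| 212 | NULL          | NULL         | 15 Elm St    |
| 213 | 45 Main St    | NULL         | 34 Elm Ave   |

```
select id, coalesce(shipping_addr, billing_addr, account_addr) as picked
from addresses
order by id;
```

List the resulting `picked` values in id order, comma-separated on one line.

24 Main St, 24 Hill Ln, 16 Elm St, 23 Hill Ln, 40 Hill Ln, NULL, 45 Main St, 50 Main St, 50 Elm Ave, 11 Elm Ave, 4 Hill Ln, 50 Main St, 15 Elm St, 45 Main St

id=200: shipping_addr=24 Main St → 24 Main St
id=201: shipping_addr=NULL, billing_addr=NULL, account_addr=24 Hill Ln → 24 Hill Ln
id=202: shipping_addr=16 Elm St → 16 Elm St
id=203: shipping_addr=23 Hill Ln → 23 Hill Ln
id=204: shipping_addr=40 Hill Ln → 40 Hill Ln
id=205: shipping_addr=NULL, billing_addr=NULL, account_addr=NULL (all NULL) → NULL
id=206: shipping_addr=45 Main St → 45 Main St
id=207: shipping_addr=NULL, billing_addr=NULL, account_addr=50 Main St → 50 Main St
id=208: shipping_addr=NULL, billing_addr=50 Elm Ave → 50 Elm Ave
id=209: shipping_addr=NULL, billing_addr=11 Elm Ave → 11 Elm Ave
id=210: shipping_addr=NULL, billing_addr=NULL, account_addr=4 Hill Ln → 4 Hill Ln
id=211: shipping_addr=NULL, billing_addr=50 Main St → 50 Main St
id=212: shipping_addr=NULL, billing_addr=NULL, account_addr=15 Elm St → 15 Elm St
id=213: shipping_addr=45 Main St → 45 Main St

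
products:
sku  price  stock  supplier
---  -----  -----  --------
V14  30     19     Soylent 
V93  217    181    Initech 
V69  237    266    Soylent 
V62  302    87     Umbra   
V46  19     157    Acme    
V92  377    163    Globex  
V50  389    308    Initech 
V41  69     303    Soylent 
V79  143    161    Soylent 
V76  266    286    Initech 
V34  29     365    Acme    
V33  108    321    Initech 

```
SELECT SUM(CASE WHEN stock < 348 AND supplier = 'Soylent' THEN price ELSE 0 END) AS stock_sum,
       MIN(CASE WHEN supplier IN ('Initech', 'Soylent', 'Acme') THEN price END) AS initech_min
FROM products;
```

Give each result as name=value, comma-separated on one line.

[stock_sum: stock < 348 AND supplier = 'Soylent']
sku=V14: ✓ → 30
sku=V93: ✗
sku=V69: ✓ → 237
sku=V62: ✗
sku=V46: ✗
sku=V92: ✗
sku=V50: ✗
sku=V41: ✓ → 69
sku=V79: ✓ → 143
sku=V76: ✗
sku=V34: ✗
sku=V33: ✗
stock_sum = 30 + 237 + 69 + 143 = 479
—
[initech_min: supplier IN ('Initech', 'Soylent', 'Acme')]
sku=V14: ✓ → 30
sku=V93: ✓ → 217
sku=V69: ✓ → 237
sku=V62: ✗
sku=V46: ✓ → 19
sku=V92: ✗
sku=V50: ✓ → 389
sku=V41: ✓ → 69
sku=V79: ✓ → 143
sku=V76: ✓ → 266
sku=V34: ✓ → 29
sku=V33: ✓ → 108
initech_min = MIN(30, 217, 237, 19, 389, 69, 143, 266, 29, 108) = 19

stock_sum=479, initech_min=19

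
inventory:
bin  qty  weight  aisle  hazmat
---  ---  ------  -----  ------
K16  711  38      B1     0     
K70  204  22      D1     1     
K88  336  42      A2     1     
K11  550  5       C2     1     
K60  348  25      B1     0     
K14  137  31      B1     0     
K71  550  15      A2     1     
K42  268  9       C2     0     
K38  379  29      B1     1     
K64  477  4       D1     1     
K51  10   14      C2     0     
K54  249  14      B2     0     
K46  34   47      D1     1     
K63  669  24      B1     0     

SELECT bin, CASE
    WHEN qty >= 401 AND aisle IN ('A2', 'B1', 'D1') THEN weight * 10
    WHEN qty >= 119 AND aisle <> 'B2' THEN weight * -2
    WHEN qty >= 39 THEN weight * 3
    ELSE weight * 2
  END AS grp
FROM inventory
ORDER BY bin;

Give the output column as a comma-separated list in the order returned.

-10, -62, 380, -58, -18, 94, 28, 42, -50, 240, 40, -44, 150, -84

bin=K11: qty >= 119 AND aisle <> 'B2' → -10
bin=K14: qty >= 119 AND aisle <> 'B2' → -62
bin=K16: qty >= 401 AND aisle IN ('A2', 'B1', 'D1') → 380
bin=K38: qty >= 119 AND aisle <> 'B2' → -58
bin=K42: qty >= 119 AND aisle <> 'B2' → -18
bin=K46: ELSE → 94
bin=K51: ELSE → 28
bin=K54: qty >= 39 → 42
bin=K60: qty >= 119 AND aisle <> 'B2' → -50
bin=K63: qty >= 401 AND aisle IN ('A2', 'B1', 'D1') → 240
bin=K64: qty >= 401 AND aisle IN ('A2', 'B1', 'D1') → 40
bin=K70: qty >= 119 AND aisle <> 'B2' → -44
bin=K71: qty >= 401 AND aisle IN ('A2', 'B1', 'D1') → 150
bin=K88: qty >= 119 AND aisle <> 'B2' → -84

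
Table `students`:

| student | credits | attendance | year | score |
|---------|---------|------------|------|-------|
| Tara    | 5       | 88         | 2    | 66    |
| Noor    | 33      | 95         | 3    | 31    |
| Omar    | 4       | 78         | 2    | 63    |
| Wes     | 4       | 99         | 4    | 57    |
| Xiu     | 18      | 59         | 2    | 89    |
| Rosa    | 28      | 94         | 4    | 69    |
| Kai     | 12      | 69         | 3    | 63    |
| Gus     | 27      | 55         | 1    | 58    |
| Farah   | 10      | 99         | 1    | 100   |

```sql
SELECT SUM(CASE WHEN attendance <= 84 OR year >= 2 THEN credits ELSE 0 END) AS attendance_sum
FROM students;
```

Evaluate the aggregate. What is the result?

student=Tara: ✓ → 5
student=Noor: ✓ → 33
student=Omar: ✓ → 4
student=Wes: ✓ → 4
student=Xiu: ✓ → 18
student=Rosa: ✓ → 28
student=Kai: ✓ → 12
student=Gus: ✓ → 27
student=Farah: ✗
attendance_sum = 5 + 33 + 4 + 4 + 18 + 28 + 12 + 27 = 131

131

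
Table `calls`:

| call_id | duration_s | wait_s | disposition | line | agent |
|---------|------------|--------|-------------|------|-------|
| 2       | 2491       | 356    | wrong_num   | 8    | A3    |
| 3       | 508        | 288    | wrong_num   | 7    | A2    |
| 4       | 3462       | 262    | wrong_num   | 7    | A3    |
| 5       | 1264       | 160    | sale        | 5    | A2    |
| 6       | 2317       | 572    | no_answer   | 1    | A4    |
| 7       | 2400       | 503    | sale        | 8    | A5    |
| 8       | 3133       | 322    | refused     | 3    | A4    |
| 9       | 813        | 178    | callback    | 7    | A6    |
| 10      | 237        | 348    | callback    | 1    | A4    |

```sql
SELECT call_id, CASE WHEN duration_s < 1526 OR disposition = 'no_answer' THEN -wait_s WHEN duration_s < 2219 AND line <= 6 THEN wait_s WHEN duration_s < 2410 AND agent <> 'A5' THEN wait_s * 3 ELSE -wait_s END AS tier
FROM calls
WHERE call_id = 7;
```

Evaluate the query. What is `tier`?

call_id = 7: duration_s=2400, wait_s=503, disposition=sale, line=8, agent=A5.
duration_s < 1526 OR disposition = 'no_answer' → false
duration_s < 2219 AND line <= 6 → false
duration_s < 2410 AND agent <> 'A5' → false
No prior WHEN matched → ELSE → -503

-503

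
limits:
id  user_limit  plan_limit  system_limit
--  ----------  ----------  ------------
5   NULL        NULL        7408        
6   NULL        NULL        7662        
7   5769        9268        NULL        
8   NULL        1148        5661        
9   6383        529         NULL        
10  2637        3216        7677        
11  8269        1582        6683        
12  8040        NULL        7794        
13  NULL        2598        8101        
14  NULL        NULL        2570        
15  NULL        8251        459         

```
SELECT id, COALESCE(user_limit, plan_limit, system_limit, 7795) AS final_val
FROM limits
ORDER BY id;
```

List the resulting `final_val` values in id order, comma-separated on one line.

7408, 7662, 5769, 1148, 6383, 2637, 8269, 8040, 2598, 2570, 8251

id=5: user_limit=NULL, plan_limit=NULL, system_limit=7408 → 7408
id=6: user_limit=NULL, plan_limit=NULL, system_limit=7662 → 7662
id=7: user_limit=5769 → 5769
id=8: user_limit=NULL, plan_limit=1148 → 1148
id=9: user_limit=6383 → 6383
id=10: user_limit=2637 → 2637
id=11: user_limit=8269 → 8269
id=12: user_limit=8040 → 8040
id=13: user_limit=NULL, plan_limit=2598 → 2598
id=14: user_limit=NULL, plan_limit=NULL, system_limit=2570 → 2570
id=15: user_limit=NULL, plan_limit=8251 → 8251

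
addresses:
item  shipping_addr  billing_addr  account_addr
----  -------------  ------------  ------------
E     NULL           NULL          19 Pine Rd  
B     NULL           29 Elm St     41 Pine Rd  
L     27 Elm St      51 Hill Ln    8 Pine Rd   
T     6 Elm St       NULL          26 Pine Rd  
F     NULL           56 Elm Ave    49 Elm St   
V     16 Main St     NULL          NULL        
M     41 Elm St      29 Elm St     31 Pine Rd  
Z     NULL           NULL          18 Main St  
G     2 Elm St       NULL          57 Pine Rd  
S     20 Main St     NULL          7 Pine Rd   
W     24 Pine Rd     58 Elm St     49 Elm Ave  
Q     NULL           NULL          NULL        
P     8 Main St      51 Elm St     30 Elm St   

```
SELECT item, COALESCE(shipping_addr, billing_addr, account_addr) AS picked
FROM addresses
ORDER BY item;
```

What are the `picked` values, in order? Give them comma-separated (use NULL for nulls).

item=B: shipping_addr=NULL, billing_addr=29 Elm St → 29 Elm St
item=E: shipping_addr=NULL, billing_addr=NULL, account_addr=19 Pine Rd → 19 Pine Rd
item=F: shipping_addr=NULL, billing_addr=56 Elm Ave → 56 Elm Ave
item=G: shipping_addr=2 Elm St → 2 Elm St
item=L: shipping_addr=27 Elm St → 27 Elm St
item=M: shipping_addr=41 Elm St → 41 Elm St
item=P: shipping_addr=8 Main St → 8 Main St
item=Q: shipping_addr=NULL, billing_addr=NULL, account_addr=NULL (all NULL) → NULL
item=S: shipping_addr=20 Main St → 20 Main St
item=T: shipping_addr=6 Elm St → 6 Elm St
item=V: shipping_addr=16 Main St → 16 Main St
item=W: shipping_addr=24 Pine Rd → 24 Pine Rd
item=Z: shipping_addr=NULL, billing_addr=NULL, account_addr=18 Main St → 18 Main St

29 Elm St, 19 Pine Rd, 56 Elm Ave, 2 Elm St, 27 Elm St, 41 Elm St, 8 Main St, NULL, 20 Main St, 6 Elm St, 16 Main St, 24 Pine Rd, 18 Main St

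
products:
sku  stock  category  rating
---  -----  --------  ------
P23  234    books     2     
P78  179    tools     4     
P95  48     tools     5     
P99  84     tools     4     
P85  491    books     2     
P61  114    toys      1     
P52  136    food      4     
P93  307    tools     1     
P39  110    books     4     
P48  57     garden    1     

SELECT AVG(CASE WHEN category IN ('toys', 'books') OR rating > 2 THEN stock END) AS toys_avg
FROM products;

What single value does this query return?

174.5

sku=P23: ✓ → 234
sku=P78: ✓ → 179
sku=P95: ✓ → 48
sku=P99: ✓ → 84
sku=P85: ✓ → 491
sku=P61: ✓ → 114
sku=P52: ✓ → 136
sku=P93: ✗
sku=P39: ✓ → 110
sku=P48: ✗
toys_avg = (234 + 179 + 48 + 84 + 491 + 114 + 136 + 110) / 8 = 174.5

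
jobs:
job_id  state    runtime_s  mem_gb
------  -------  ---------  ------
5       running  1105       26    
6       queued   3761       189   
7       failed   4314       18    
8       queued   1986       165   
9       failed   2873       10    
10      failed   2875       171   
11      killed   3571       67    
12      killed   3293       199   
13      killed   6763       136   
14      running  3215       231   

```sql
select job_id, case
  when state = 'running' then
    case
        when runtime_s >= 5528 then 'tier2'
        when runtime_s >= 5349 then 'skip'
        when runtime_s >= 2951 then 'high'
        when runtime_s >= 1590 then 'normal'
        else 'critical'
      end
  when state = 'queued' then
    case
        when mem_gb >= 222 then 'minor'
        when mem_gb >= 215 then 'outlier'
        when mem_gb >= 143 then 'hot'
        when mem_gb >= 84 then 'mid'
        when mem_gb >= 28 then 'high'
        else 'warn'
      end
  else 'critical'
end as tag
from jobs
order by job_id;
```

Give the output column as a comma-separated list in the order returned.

job_id=5: state='running' → inner[ELSE] → critical
job_id=6: state='queued' → inner[mem_gb >= 143] → hot
job_id=7: state='failed' → outer ELSE → critical
job_id=8: state='queued' → inner[mem_gb >= 143] → hot
job_id=9: state='failed' → outer ELSE → critical
job_id=10: state='failed' → outer ELSE → critical
job_id=11: state='killed' → outer ELSE → critical
job_id=12: state='killed' → outer ELSE → critical
job_id=13: state='killed' → outer ELSE → critical
job_id=14: state='running' → inner[runtime_s >= 2951] → high

critical, hot, critical, hot, critical, critical, critical, critical, critical, high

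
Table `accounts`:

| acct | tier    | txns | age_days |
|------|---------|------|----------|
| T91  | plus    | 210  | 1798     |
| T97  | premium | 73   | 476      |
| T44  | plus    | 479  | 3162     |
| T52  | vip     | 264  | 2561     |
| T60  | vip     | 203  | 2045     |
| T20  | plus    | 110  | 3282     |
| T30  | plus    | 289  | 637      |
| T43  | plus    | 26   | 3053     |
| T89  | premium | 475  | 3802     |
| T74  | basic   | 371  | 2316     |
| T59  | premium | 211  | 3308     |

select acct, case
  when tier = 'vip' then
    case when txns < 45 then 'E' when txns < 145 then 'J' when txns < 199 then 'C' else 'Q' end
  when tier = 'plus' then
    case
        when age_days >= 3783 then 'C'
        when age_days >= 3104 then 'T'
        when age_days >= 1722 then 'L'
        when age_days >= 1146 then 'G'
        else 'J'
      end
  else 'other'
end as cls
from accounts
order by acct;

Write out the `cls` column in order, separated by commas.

acct=T20: tier='plus' → inner[age_days >= 3104] → T
acct=T30: tier='plus' → inner[ELSE] → J
acct=T43: tier='plus' → inner[age_days >= 1722] → L
acct=T44: tier='plus' → inner[age_days >= 3104] → T
acct=T52: tier='vip' → inner[ELSE] → Q
acct=T59: tier='premium' → outer ELSE → other
acct=T60: tier='vip' → inner[ELSE] → Q
acct=T74: tier='basic' → outer ELSE → other
acct=T89: tier='premium' → outer ELSE → other
acct=T91: tier='plus' → inner[age_days >= 1722] → L
acct=T97: tier='premium' → outer ELSE → other

T, J, L, T, Q, other, Q, other, other, L, other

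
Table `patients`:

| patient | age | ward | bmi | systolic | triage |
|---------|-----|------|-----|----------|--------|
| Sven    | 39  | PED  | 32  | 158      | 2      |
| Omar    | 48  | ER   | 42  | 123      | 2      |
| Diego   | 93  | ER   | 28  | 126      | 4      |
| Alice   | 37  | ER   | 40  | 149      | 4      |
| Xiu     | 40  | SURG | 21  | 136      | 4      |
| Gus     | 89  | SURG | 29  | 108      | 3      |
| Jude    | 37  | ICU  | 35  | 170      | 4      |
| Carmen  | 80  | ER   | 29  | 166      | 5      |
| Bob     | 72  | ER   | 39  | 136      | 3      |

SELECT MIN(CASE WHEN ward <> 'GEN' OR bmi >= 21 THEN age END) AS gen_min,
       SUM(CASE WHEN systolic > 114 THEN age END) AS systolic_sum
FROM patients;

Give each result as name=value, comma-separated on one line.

[gen_min: ward <> 'GEN' OR bmi >= 21]
patient=Sven: ✓ → 39
patient=Omar: ✓ → 48
patient=Diego: ✓ → 93
patient=Alice: ✓ → 37
patient=Xiu: ✓ → 40
patient=Gus: ✓ → 89
patient=Jude: ✓ → 37
patient=Carmen: ✓ → 80
patient=Bob: ✓ → 72
gen_min = MIN(39, 48, 93, 37, 40, 89, 37, 80, 72) = 37
—
[systolic_sum: systolic > 114]
patient=Sven: ✓ → 39
patient=Omar: ✓ → 48
patient=Diego: ✓ → 93
patient=Alice: ✓ → 37
patient=Xiu: ✓ → 40
patient=Gus: ✗
patient=Jude: ✓ → 37
patient=Carmen: ✓ → 80
patient=Bob: ✓ → 72
systolic_sum = 39 + 48 + 93 + 37 + 40 + 37 + 80 + 72 = 446

gen_min=37, systolic_sum=446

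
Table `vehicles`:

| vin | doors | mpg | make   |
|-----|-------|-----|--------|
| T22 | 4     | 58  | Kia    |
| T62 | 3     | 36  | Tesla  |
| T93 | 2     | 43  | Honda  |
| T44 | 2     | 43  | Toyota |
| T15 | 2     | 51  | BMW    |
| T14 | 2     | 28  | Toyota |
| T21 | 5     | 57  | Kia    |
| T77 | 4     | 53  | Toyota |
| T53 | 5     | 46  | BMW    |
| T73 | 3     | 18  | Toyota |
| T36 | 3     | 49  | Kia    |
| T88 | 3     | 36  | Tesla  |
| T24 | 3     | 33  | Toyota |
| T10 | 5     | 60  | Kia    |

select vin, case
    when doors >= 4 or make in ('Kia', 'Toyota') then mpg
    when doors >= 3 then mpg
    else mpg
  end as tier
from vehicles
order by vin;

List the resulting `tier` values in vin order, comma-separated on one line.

60, 28, 51, 57, 58, 33, 49, 43, 46, 36, 18, 53, 36, 43

vin=T10: doors >= 4 or make in ('Kia', 'Toyota') → 60
vin=T14: doors >= 4 or make in ('Kia', 'Toyota') → 28
vin=T15: ELSE → 51
vin=T21: doors >= 4 or make in ('Kia', 'Toyota') → 57
vin=T22: doors >= 4 or make in ('Kia', 'Toyota') → 58
vin=T24: doors >= 4 or make in ('Kia', 'Toyota') → 33
vin=T36: doors >= 4 or make in ('Kia', 'Toyota') → 49
vin=T44: doors >= 4 or make in ('Kia', 'Toyota') → 43
vin=T53: doors >= 4 or make in ('Kia', 'Toyota') → 46
vin=T62: doors >= 3 → 36
vin=T73: doors >= 4 or make in ('Kia', 'Toyota') → 18
vin=T77: doors >= 4 or make in ('Kia', 'Toyota') → 53
vin=T88: doors >= 3 → 36
vin=T93: ELSE → 43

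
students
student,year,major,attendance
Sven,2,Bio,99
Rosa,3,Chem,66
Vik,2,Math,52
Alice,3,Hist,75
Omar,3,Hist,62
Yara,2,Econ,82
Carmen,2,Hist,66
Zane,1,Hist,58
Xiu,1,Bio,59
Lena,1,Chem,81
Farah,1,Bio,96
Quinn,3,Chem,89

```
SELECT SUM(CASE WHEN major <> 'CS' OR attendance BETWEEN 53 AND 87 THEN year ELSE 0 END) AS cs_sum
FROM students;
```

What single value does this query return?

student=Sven: ✓ → 2
student=Rosa: ✓ → 3
student=Vik: ✓ → 2
student=Alice: ✓ → 3
student=Omar: ✓ → 3
student=Yara: ✓ → 2
student=Carmen: ✓ → 2
student=Zane: ✓ → 1
student=Xiu: ✓ → 1
student=Lena: ✓ → 1
student=Farah: ✓ → 1
student=Quinn: ✓ → 3
cs_sum = 2 + 3 + 2 + 3 + 3 + 2 + 2 + 1 + 1 + 1 + 1 + 3 = 24

24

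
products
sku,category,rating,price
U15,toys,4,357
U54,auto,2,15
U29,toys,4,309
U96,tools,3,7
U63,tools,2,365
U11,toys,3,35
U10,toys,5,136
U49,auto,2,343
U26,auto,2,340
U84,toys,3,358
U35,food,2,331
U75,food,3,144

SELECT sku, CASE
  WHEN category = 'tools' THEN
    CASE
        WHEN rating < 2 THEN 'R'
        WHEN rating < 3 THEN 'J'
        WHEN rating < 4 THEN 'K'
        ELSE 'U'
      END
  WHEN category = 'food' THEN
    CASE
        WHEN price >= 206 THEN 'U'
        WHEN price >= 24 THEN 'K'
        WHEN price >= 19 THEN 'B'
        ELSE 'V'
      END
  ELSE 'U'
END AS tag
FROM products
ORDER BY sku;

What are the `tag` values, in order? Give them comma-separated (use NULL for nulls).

sku=U10: category='toys' → outer ELSE → U
sku=U11: category='toys' → outer ELSE → U
sku=U15: category='toys' → outer ELSE → U
sku=U26: category='auto' → outer ELSE → U
sku=U29: category='toys' → outer ELSE → U
sku=U35: category='food' → inner[price >= 206] → U
sku=U49: category='auto' → outer ELSE → U
sku=U54: category='auto' → outer ELSE → U
sku=U63: category='tools' → inner[rating < 3] → J
sku=U75: category='food' → inner[price >= 24] → K
sku=U84: category='toys' → outer ELSE → U
sku=U96: category='tools' → inner[rating < 4] → K

U, U, U, U, U, U, U, U, J, K, U, K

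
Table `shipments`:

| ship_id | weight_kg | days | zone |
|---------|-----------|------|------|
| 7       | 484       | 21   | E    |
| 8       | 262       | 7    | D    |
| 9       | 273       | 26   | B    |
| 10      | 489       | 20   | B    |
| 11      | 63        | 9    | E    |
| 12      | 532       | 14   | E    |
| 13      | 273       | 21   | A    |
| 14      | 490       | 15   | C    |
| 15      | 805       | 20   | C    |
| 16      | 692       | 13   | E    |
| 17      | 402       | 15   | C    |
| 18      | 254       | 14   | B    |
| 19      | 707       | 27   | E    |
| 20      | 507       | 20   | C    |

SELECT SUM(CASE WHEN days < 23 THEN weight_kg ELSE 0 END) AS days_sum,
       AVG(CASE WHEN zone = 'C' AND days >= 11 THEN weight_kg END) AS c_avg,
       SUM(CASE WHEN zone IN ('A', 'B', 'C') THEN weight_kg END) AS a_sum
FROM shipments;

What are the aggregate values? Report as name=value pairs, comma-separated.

days_sum=5253, c_avg=551, a_sum=3493

[days_sum: days < 23]
ship_id=7: ✓ → 484
ship_id=8: ✓ → 262
ship_id=9: ✗
ship_id=10: ✓ → 489
ship_id=11: ✓ → 63
ship_id=12: ✓ → 532
ship_id=13: ✓ → 273
ship_id=14: ✓ → 490
ship_id=15: ✓ → 805
ship_id=16: ✓ → 692
ship_id=17: ✓ → 402
ship_id=18: ✓ → 254
ship_id=19: ✗
ship_id=20: ✓ → 507
days_sum = 484 + 262 + 489 + 63 + 532 + 273 + 490 + 805 + 692 + 402 + 254 + 507 = 5253
—
[c_avg: zone = 'C' AND days >= 11]
ship_id=7: ✗
ship_id=8: ✗
ship_id=9: ✗
ship_id=10: ✗
ship_id=11: ✗
ship_id=12: ✗
ship_id=13: ✗
ship_id=14: ✓ → 490
ship_id=15: ✓ → 805
ship_id=16: ✗
ship_id=17: ✓ → 402
ship_id=18: ✗
ship_id=19: ✗
ship_id=20: ✓ → 507
c_avg = (490 + 805 + 402 + 507) / 4 = 551
—
[a_sum: zone IN ('A', 'B', 'C')]
ship_id=7: ✗
ship_id=8: ✗
ship_id=9: ✓ → 273
ship_id=10: ✓ → 489
ship_id=11: ✗
ship_id=12: ✗
ship_id=13: ✓ → 273
ship_id=14: ✓ → 490
ship_id=15: ✓ → 805
ship_id=16: ✗
ship_id=17: ✓ → 402
ship_id=18: ✓ → 254
ship_id=19: ✗
ship_id=20: ✓ → 507
a_sum = 273 + 489 + 273 + 490 + 805 + 402 + 254 + 507 = 3493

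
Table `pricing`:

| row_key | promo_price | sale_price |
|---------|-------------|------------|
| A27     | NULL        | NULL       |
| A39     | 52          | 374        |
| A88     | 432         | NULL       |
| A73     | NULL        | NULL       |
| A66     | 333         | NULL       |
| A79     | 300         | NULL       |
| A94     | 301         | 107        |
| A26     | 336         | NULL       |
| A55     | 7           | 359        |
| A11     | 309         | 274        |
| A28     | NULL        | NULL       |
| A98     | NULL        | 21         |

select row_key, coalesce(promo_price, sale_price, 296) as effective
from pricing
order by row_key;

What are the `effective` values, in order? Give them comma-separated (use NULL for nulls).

row_key=A11: promo_price=309 → 309
row_key=A26: promo_price=336 → 336
row_key=A27: promo_price=NULL, sale_price=NULL, → literal 296 → 296
row_key=A28: promo_price=NULL, sale_price=NULL, → literal 296 → 296
row_key=A39: promo_price=52 → 52
row_key=A55: promo_price=7 → 7
row_key=A66: promo_price=333 → 333
row_key=A73: promo_price=NULL, sale_price=NULL, → literal 296 → 296
row_key=A79: promo_price=300 → 300
row_key=A88: promo_price=432 → 432
row_key=A94: promo_price=301 → 301
row_key=A98: promo_price=NULL, sale_price=21 → 21

309, 336, 296, 296, 52, 7, 333, 296, 300, 432, 301, 21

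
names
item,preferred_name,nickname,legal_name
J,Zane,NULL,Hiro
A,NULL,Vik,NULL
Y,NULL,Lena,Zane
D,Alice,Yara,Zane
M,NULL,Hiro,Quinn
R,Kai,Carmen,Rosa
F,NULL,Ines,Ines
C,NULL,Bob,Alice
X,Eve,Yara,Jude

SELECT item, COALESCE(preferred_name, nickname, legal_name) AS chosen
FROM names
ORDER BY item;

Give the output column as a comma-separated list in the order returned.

item=A: preferred_name=NULL, nickname=Vik → Vik
item=C: preferred_name=NULL, nickname=Bob → Bob
item=D: preferred_name=Alice → Alice
item=F: preferred_name=NULL, nickname=Ines → Ines
item=J: preferred_name=Zane → Zane
item=M: preferred_name=NULL, nickname=Hiro → Hiro
item=R: preferred_name=Kai → Kai
item=X: preferred_name=Eve → Eve
item=Y: preferred_name=NULL, nickname=Lena → Lena

Vik, Bob, Alice, Ines, Zane, Hiro, Kai, Eve, Lena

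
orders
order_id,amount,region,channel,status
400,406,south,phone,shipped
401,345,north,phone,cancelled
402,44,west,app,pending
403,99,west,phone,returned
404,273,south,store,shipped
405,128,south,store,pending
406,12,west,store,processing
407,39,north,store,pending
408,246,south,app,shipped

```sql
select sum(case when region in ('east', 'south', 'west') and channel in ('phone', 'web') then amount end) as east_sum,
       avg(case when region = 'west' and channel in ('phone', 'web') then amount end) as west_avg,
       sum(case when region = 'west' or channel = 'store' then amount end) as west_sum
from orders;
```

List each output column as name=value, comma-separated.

east_sum=505, west_avg=99, west_sum=595

[east_sum: region in ('east', 'south', 'west') and channel in ('phone', 'web')]
order_id=400: ✓ → 406
order_id=401: ✗
order_id=402: ✗
order_id=403: ✓ → 99
order_id=404: ✗
order_id=405: ✗
order_id=406: ✗
order_id=407: ✗
order_id=408: ✗
east_sum = 406 + 99 = 505
—
[west_avg: region = 'west' and channel in ('phone', 'web')]
order_id=400: ✗
order_id=401: ✗
order_id=402: ✗
order_id=403: ✓ → 99
order_id=404: ✗
order_id=405: ✗
order_id=406: ✗
order_id=407: ✗
order_id=408: ✗
west_avg = 99
—
[west_sum: region = 'west' or channel = 'store']
order_id=400: ✗
order_id=401: ✗
order_id=402: ✓ → 44
order_id=403: ✓ → 99
order_id=404: ✓ → 273
order_id=405: ✓ → 128
order_id=406: ✓ → 12
order_id=407: ✓ → 39
order_id=408: ✗
west_sum = 44 + 99 + 273 + 128 + 12 + 39 = 595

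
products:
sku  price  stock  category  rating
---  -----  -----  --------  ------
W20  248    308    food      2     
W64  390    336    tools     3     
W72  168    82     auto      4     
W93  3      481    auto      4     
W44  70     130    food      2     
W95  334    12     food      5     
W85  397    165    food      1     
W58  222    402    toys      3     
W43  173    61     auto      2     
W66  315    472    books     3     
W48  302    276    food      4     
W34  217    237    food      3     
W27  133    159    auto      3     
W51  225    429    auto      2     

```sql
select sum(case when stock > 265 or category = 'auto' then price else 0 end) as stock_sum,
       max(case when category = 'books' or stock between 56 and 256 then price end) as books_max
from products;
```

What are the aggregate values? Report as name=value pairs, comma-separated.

[stock_sum: stock > 265 or category = 'auto']
sku=W20: ✓ → 248
sku=W64: ✓ → 390
sku=W72: ✓ → 168
sku=W93: ✓ → 3
sku=W44: ✗
sku=W95: ✗
sku=W85: ✗
sku=W58: ✓ → 222
sku=W43: ✓ → 173
sku=W66: ✓ → 315
sku=W48: ✓ → 302
sku=W34: ✗
sku=W27: ✓ → 133
sku=W51: ✓ → 225
stock_sum = 248 + 390 + 168 + 3 + 222 + 173 + 315 + 302 + 133 + 225 = 2179
—
[books_max: category = 'books' or stock between 56 and 256]
sku=W20: ✗
sku=W64: ✗
sku=W72: ✓ → 168
sku=W93: ✗
sku=W44: ✓ → 70
sku=W95: ✗
sku=W85: ✓ → 397
sku=W58: ✗
sku=W43: ✓ → 173
sku=W66: ✓ → 315
sku=W48: ✗
sku=W34: ✓ → 217
sku=W27: ✓ → 133
sku=W51: ✗
books_max = MAX(168, 70, 397, 173, 315, 217, 133) = 397

stock_sum=2179, books_max=397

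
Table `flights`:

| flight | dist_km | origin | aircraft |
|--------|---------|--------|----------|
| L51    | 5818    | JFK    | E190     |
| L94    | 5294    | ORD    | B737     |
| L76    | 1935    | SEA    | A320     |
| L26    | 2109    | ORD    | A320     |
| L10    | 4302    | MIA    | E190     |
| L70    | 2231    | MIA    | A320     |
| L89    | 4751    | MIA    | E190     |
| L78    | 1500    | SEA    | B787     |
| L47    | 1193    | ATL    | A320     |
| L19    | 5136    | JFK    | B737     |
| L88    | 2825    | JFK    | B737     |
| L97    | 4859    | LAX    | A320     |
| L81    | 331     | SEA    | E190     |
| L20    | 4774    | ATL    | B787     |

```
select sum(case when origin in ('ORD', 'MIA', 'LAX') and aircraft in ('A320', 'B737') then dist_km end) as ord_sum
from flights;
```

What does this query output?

14493

flight=L51: ✗
flight=L94: ✓ → 5294
flight=L76: ✗
flight=L26: ✓ → 2109
flight=L10: ✗
flight=L70: ✓ → 2231
flight=L89: ✗
flight=L78: ✗
flight=L47: ✗
flight=L19: ✗
flight=L88: ✗
flight=L97: ✓ → 4859
flight=L81: ✗
flight=L20: ✗
ord_sum = 5294 + 2109 + 2231 + 4859 = 14493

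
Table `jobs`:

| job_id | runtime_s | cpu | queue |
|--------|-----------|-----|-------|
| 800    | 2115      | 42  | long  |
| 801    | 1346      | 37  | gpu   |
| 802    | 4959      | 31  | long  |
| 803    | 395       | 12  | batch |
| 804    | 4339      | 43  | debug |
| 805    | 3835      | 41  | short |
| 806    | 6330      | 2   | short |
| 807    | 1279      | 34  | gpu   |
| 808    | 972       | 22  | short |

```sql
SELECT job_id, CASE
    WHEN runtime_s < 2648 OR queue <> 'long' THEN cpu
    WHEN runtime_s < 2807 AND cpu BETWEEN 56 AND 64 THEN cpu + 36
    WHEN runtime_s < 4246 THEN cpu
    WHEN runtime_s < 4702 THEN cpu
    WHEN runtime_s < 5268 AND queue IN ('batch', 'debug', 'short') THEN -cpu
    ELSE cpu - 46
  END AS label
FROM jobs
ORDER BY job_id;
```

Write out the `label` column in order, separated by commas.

42, 37, -15, 12, 43, 41, 2, 34, 22

job_id=800: runtime_s < 2648 OR queue <> 'long' → 42
job_id=801: runtime_s < 2648 OR queue <> 'long' → 37
job_id=802: ELSE → -15
job_id=803: runtime_s < 2648 OR queue <> 'long' → 12
job_id=804: runtime_s < 2648 OR queue <> 'long' → 43
job_id=805: runtime_s < 2648 OR queue <> 'long' → 41
job_id=806: runtime_s < 2648 OR queue <> 'long' → 2
job_id=807: runtime_s < 2648 OR queue <> 'long' → 34
job_id=808: runtime_s < 2648 OR queue <> 'long' → 22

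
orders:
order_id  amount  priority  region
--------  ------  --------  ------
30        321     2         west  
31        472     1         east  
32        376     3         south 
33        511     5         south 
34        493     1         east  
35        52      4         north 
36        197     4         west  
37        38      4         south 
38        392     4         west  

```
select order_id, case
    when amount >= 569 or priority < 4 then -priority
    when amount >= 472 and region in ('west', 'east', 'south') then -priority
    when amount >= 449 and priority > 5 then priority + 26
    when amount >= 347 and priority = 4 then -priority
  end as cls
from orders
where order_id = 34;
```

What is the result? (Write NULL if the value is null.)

-1

order_id = 34: amount=493, priority=1, region=east.
amount >= 569 or priority < 4 → true → -1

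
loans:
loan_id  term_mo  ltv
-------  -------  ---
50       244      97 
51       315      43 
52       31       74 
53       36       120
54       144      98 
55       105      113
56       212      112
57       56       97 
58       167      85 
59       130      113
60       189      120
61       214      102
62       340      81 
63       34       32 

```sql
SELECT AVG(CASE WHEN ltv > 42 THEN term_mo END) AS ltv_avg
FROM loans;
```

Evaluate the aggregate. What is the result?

167.9230769231

loan_id=50: ✓ → 244
loan_id=51: ✓ → 315
loan_id=52: ✓ → 31
loan_id=53: ✓ → 36
loan_id=54: ✓ → 144
loan_id=55: ✓ → 105
loan_id=56: ✓ → 212
loan_id=57: ✓ → 56
loan_id=58: ✓ → 167
loan_id=59: ✓ → 130
loan_id=60: ✓ → 189
loan_id=61: ✓ → 214
loan_id=62: ✓ → 340
loan_id=63: ✗
ltv_avg = (244 + 315 + 31 + 36 + 144 + 105 + 212 + 56 + 167 + 130 + 189 + 214 + 340) / 13 = 167.9230769231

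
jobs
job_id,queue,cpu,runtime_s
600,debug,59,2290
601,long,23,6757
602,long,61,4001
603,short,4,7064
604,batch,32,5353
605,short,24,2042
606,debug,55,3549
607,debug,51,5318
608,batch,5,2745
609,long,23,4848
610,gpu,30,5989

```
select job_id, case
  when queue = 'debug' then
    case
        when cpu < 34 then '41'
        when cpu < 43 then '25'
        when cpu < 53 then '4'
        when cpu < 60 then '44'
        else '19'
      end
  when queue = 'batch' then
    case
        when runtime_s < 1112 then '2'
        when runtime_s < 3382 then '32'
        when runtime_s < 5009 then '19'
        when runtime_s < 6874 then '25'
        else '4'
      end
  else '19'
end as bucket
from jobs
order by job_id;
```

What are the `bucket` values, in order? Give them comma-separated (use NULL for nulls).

44, 19, 19, 19, 25, 19, 44, 4, 32, 19, 19

job_id=600: queue='debug' → inner[cpu < 60] → 44
job_id=601: queue='long' → outer ELSE → 19
job_id=602: queue='long' → outer ELSE → 19
job_id=603: queue='short' → outer ELSE → 19
job_id=604: queue='batch' → inner[runtime_s < 6874] → 25
job_id=605: queue='short' → outer ELSE → 19
job_id=606: queue='debug' → inner[cpu < 60] → 44
job_id=607: queue='debug' → inner[cpu < 53] → 4
job_id=608: queue='batch' → inner[runtime_s < 3382] → 32
job_id=609: queue='long' → outer ELSE → 19
job_id=610: queue='gpu' → outer ELSE → 19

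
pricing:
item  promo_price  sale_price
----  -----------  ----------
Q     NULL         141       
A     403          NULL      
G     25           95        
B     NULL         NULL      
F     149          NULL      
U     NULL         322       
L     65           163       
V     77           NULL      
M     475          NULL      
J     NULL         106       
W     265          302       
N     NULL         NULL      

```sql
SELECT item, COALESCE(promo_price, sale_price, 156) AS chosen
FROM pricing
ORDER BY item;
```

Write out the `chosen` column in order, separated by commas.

item=A: promo_price=403 → 403
item=B: promo_price=NULL, sale_price=NULL, → literal 156 → 156
item=F: promo_price=149 → 149
item=G: promo_price=25 → 25
item=J: promo_price=NULL, sale_price=106 → 106
item=L: promo_price=65 → 65
item=M: promo_price=475 → 475
item=N: promo_price=NULL, sale_price=NULL, → literal 156 → 156
item=Q: promo_price=NULL, sale_price=141 → 141
item=U: promo_price=NULL, sale_price=322 → 322
item=V: promo_price=77 → 77
item=W: promo_price=265 → 265

403, 156, 149, 25, 106, 65, 475, 156, 141, 322, 77, 265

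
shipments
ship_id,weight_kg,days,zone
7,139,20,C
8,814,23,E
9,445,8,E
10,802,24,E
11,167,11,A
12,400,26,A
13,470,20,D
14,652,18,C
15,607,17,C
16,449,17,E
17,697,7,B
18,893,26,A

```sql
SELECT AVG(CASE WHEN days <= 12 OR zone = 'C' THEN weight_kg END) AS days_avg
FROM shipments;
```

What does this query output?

ship_id=7: ✓ → 139
ship_id=8: ✗
ship_id=9: ✓ → 445
ship_id=10: ✗
ship_id=11: ✓ → 167
ship_id=12: ✗
ship_id=13: ✗
ship_id=14: ✓ → 652
ship_id=15: ✓ → 607
ship_id=16: ✗
ship_id=17: ✓ → 697
ship_id=18: ✗
days_avg = (139 + 445 + 167 + 652 + 607 + 697) / 6 = 451.1666666667

451.1666666667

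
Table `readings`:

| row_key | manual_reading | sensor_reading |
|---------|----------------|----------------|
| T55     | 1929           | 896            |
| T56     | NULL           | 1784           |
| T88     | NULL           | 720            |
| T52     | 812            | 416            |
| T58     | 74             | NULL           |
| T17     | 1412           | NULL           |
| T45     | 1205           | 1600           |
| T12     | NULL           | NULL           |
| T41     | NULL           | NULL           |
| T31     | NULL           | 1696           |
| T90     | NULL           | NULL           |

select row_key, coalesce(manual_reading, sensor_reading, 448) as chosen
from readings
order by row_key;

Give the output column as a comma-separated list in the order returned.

row_key=T12: manual_reading=NULL, sensor_reading=NULL, → literal 448 → 448
row_key=T17: manual_reading=1412 → 1412
row_key=T31: manual_reading=NULL, sensor_reading=1696 → 1696
row_key=T41: manual_reading=NULL, sensor_reading=NULL, → literal 448 → 448
row_key=T45: manual_reading=1205 → 1205
row_key=T52: manual_reading=812 → 812
row_key=T55: manual_reading=1929 → 1929
row_key=T56: manual_reading=NULL, sensor_reading=1784 → 1784
row_key=T58: manual_reading=74 → 74
row_key=T88: manual_reading=NULL, sensor_reading=720 → 720
row_key=T90: manual_reading=NULL, sensor_reading=NULL, → literal 448 → 448

448, 1412, 1696, 448, 1205, 812, 1929, 1784, 74, 720, 448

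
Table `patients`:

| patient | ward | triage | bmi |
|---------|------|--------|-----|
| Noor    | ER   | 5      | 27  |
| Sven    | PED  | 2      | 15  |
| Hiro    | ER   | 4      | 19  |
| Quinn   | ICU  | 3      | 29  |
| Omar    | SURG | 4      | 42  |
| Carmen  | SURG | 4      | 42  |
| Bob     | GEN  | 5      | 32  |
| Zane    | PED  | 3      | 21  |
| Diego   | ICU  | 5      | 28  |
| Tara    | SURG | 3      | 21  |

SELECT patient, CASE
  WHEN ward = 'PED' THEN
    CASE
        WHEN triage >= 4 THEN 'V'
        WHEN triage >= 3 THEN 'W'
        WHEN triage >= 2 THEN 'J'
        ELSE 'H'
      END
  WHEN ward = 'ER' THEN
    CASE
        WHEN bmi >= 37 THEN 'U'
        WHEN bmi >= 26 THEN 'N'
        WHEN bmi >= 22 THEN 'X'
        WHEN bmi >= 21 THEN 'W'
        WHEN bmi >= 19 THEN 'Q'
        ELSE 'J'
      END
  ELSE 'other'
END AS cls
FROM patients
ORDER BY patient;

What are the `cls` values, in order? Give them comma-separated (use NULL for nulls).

other, other, other, Q, N, other, other, J, other, W

patient=Bob: ward='GEN' → outer ELSE → other
patient=Carmen: ward='SURG' → outer ELSE → other
patient=Diego: ward='ICU' → outer ELSE → other
patient=Hiro: ward='ER' → inner[bmi >= 19] → Q
patient=Noor: ward='ER' → inner[bmi >= 26] → N
patient=Omar: ward='SURG' → outer ELSE → other
patient=Quinn: ward='ICU' → outer ELSE → other
patient=Sven: ward='PED' → inner[triage >= 2] → J
patient=Tara: ward='SURG' → outer ELSE → other
patient=Zane: ward='PED' → inner[triage >= 3] → W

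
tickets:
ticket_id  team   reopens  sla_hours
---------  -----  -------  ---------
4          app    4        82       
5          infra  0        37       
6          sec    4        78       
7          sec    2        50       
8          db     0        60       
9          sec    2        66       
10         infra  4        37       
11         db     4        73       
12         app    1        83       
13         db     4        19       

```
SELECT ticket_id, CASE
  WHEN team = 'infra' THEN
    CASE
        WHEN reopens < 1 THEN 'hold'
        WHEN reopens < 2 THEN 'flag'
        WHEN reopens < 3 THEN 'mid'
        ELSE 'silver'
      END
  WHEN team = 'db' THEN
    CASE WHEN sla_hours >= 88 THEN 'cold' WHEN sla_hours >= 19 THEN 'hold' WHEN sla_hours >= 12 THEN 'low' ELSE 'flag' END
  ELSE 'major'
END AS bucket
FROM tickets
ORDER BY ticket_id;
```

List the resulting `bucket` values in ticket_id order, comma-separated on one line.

major, hold, major, major, hold, major, silver, hold, major, hold

ticket_id=4: team='app' → outer ELSE → major
ticket_id=5: team='infra' → inner[reopens < 1] → hold
ticket_id=6: team='sec' → outer ELSE → major
ticket_id=7: team='sec' → outer ELSE → major
ticket_id=8: team='db' → inner[sla_hours >= 19] → hold
ticket_id=9: team='sec' → outer ELSE → major
ticket_id=10: team='infra' → inner[ELSE] → silver
ticket_id=11: team='db' → inner[sla_hours >= 19] → hold
ticket_id=12: team='app' → outer ELSE → major
ticket_id=13: team='db' → inner[sla_hours >= 19] → hold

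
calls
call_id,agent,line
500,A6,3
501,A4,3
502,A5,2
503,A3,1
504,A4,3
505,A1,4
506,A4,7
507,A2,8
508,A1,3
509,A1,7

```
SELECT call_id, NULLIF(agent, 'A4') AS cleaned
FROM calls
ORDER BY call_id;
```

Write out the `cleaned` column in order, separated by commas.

call_id=500: agent=A6 vs A4: differ → A6
call_id=501: agent=A4 vs A4: equal → NULL
call_id=502: agent=A5 vs A4: differ → A5
call_id=503: agent=A3 vs A4: differ → A3
call_id=504: agent=A4 vs A4: equal → NULL
call_id=505: agent=A1 vs A4: differ → A1
call_id=506: agent=A4 vs A4: equal → NULL
call_id=507: agent=A2 vs A4: differ → A2
call_id=508: agent=A1 vs A4: differ → A1
call_id=509: agent=A1 vs A4: differ → A1

A6, NULL, A5, A3, NULL, A1, NULL, A2, A1, A1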